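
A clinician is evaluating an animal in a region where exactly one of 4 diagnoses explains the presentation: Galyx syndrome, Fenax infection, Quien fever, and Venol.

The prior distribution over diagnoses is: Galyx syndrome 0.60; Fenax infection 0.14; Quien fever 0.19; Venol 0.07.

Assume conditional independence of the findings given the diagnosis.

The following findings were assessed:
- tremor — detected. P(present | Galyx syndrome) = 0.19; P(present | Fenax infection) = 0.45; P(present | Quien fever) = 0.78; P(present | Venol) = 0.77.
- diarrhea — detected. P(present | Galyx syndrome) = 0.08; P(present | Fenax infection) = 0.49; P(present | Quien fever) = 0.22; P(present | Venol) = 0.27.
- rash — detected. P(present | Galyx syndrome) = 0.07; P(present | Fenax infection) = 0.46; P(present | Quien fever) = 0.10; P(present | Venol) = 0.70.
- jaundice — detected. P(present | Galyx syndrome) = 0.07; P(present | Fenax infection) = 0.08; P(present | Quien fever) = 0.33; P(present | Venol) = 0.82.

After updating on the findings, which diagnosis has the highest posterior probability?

Multiply each prior by the joint likelihood of the evidence pattern:
  Galyx syndrome: 0.60 × 0.19 × 0.08 × 0.07 × 0.07 = 4.4688e-05
  Fenax infection: 0.14 × 0.45 × 0.49 × 0.46 × 0.08 = 0.001136
  Quien fever: 0.19 × 0.78 × 0.22 × 0.10 × 0.33 = 0.0010759
  Venol: 0.07 × 0.77 × 0.27 × 0.70 × 0.82 = 0.0083534
Normalizing constant Z = 4.4688e-05 + 0.001136 + 0.0010759 + 0.0083534 = 0.01061.
P(Galyx syndrome | evidence) ≈ 4.4688e-05 / 0.01061 ≈ 0.004
P(Fenax infection | evidence) ≈ 0.001136 / 0.01061 ≈ 0.107
P(Quien fever | evidence) ≈ 0.0010759 / 0.01061 ≈ 0.101
P(Venol | evidence) ≈ 0.0083534 / 0.01061 ≈ 0.787
The largest is 0.787, so Venol is most probable.

Venol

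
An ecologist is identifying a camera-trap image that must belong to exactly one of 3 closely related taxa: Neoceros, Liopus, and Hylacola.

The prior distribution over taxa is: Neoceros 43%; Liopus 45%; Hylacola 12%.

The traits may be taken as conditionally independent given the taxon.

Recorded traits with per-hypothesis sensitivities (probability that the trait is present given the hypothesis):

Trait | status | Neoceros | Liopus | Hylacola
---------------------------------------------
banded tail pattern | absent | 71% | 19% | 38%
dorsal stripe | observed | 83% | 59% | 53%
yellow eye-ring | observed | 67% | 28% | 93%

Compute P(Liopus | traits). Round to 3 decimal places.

Multiply each prior by the joint likelihood of the trait pattern (using 1 − P(present | H) for each absent trait):
  Neoceros: 0.43 × (1 − 0.71) × 0.83 × 0.67 = 0.069346
  Liopus: 0.45 × (1 − 0.19) × 0.59 × 0.28 = 0.060215
  Hylacola: 0.12 × (1 − 0.38) × 0.53 × 0.93 = 0.036672
The unnormalized weights sum to 0.16623.
P(Liopus | evidence) = 0.060215 / 0.16623 ≈ 0.362.

0.362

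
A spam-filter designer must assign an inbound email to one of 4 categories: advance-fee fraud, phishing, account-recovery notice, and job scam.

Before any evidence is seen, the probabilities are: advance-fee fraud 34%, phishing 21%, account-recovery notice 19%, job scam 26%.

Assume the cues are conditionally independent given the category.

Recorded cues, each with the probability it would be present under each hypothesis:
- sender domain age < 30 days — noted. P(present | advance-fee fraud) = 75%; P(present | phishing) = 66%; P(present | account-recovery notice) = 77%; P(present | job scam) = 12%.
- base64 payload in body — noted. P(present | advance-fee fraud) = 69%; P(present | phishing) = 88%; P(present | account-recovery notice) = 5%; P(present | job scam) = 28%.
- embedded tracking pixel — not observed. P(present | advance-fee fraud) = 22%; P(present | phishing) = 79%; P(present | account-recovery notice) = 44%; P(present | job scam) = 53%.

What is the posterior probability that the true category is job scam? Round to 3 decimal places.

0.024

For each hypothesis, the unnormalized posterior weight is prior × product of the cue likelihoods (using 1 − P(present | H) for each absent cue):
  advance-fee fraud: 0.34 × 0.75 × 0.69 × (1 − 0.22) = 0.13724
  phishing: 0.21 × 0.66 × 0.88 × (1 − 0.79) = 0.025613
  account-recovery notice: 0.19 × 0.77 × 0.05 × (1 − 0.44) = 0.0040964
  job scam: 0.26 × 0.12 × 0.28 × (1 − 0.53) = 0.0041059
Normalizing constant Z = 0.13724 + 0.025613 + 0.0040964 + 0.0041059 = 0.17106.
P(job scam | evidence) = 0.0041059 / 0.17106 ≈ 0.024.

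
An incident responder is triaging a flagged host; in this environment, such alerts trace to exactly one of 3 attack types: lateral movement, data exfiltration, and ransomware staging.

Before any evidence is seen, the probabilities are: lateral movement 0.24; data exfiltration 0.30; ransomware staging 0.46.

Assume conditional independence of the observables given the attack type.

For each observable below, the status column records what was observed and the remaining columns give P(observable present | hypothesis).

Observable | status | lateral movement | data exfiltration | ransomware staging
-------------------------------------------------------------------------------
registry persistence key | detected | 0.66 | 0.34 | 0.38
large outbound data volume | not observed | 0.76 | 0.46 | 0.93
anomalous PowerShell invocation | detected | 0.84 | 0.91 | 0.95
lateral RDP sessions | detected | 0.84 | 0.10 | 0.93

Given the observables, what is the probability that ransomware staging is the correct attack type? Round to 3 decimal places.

For each hypothesis, the unnormalized posterior weight is prior × product of the observable likelihoods (using 1 − P(present | H) for each absent observable):
  lateral movement: 0.24 × 0.66 × (1 − 0.76) × 0.84 × 0.84 = 0.026824
  data exfiltration: 0.30 × 0.34 × (1 − 0.46) × 0.91 × 0.10 = 0.0050123
  ransomware staging: 0.46 × 0.38 × (1 − 0.93) × 0.95 × 0.93 = 0.010811
Marginal likelihood of the evidence = 0.042647.
P(ransomware staging | evidence) = 0.010811 / 0.042647 ≈ 0.253.

0.253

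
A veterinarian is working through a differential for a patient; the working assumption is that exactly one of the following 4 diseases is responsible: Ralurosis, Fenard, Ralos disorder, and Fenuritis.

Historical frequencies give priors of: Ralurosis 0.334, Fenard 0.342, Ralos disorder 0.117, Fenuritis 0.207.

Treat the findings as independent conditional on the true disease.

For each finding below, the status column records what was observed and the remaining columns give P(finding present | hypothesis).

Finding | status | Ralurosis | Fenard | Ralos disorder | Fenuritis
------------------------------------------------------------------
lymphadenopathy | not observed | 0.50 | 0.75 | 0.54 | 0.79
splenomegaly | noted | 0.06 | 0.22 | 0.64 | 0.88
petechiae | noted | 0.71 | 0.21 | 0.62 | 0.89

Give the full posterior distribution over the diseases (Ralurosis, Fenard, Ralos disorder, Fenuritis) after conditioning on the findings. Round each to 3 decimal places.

0.107, 0.059, 0.321, 0.512

Multiply each prior by the joint likelihood of the evidence pattern (using 1 − P(present | H) for each absent finding):
  Ralurosis: 0.334 × (1 − 0.50) × 0.06 × 0.71 = 0.0071142
  Fenard: 0.342 × (1 − 0.75) × 0.22 × 0.21 = 0.0039501
  Ralos disorder: 0.117 × (1 − 0.54) × 0.64 × 0.62 = 0.021356
  Fenuritis: 0.207 × (1 − 0.79) × 0.88 × 0.89 = 0.034046
Normalizing constant Z = 0.0071142 + 0.0039501 + 0.021356 + 0.034046 = 0.066466.
P(Ralurosis | evidence) = 0.0071142 / 0.066466 ≈ 0.107
P(Fenard | evidence) = 0.0039501 / 0.066466 ≈ 0.059
P(Ralos disorder | evidence) = 0.021356 / 0.066466 ≈ 0.321
P(Fenuritis | evidence) = 0.034046 / 0.066466 ≈ 0.512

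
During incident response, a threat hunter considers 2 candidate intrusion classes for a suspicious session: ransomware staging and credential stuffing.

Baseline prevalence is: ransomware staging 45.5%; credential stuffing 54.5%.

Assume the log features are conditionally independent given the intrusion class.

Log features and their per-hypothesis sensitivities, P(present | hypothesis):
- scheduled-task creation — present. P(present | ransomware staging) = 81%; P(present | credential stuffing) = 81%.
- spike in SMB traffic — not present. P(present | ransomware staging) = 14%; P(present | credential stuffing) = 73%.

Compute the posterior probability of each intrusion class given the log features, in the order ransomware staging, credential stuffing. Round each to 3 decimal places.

0.727, 0.273

For each hypothesis, the unnormalized posterior weight is prior × product of the log feature likelihoods (using 1 − P(present | H) for each absent log feature):
  ransomware staging: 0.455 × 0.81 × (1 − 0.14) = 0.31695
  credential stuffing: 0.545 × 0.81 × (1 − 0.73) = 0.11919
The unnormalized weights sum to 0.43614.
P(ransomware staging | evidence) = 0.31695 / 0.43614 ≈ 0.727
P(credential stuffing | evidence) = 0.11919 / 0.43614 ≈ 0.273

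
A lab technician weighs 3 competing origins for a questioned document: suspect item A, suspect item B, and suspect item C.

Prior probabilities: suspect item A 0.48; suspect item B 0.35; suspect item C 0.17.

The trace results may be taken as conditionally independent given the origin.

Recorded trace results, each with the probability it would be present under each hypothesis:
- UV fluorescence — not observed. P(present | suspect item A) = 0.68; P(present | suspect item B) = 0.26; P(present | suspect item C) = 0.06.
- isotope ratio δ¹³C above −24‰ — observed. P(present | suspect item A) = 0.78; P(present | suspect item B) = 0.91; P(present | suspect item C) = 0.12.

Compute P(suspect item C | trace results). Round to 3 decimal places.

0.051

Multiply each prior by the joint likelihood of the trace result pattern (using 1 − P(present | H) for each absent trace result):
  suspect item A: 0.48 × (1 − 0.68) × 0.78 = 0.11981
  suspect item B: 0.35 × (1 − 0.26) × 0.91 = 0.23569
  suspect item C: 0.17 × (1 − 0.06) × 0.12 = 0.019176
Normalizing constant Z = 0.11981 + 0.23569 + 0.019176 = 0.37467.
P(suspect item C | evidence) = 0.019176 / 0.37467 ≈ 0.051.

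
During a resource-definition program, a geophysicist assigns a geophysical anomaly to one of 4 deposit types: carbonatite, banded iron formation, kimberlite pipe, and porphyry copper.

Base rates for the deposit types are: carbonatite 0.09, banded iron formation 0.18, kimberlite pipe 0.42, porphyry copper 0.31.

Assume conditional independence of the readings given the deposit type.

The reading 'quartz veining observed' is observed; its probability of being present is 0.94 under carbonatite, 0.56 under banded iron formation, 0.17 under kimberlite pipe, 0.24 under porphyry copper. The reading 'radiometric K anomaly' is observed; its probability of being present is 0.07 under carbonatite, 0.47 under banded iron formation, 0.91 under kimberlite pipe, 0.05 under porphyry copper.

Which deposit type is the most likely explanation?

By Bayes' rule with conditional independence, the unnormalized weight for each hypothesis is prior × ∏ likelihoods:
  carbonatite: 0.09 × 0.94 × 0.07 = 0.005922
  banded iron formation: 0.18 × 0.56 × 0.47 = 0.047376
  kimberlite pipe: 0.42 × 0.17 × 0.91 = 0.064974
  porphyry copper: 0.31 × 0.24 × 0.05 = 0.00372
Normalizing constant Z = 0.005922 + 0.047376 + 0.064974 + 0.00372 = 0.12199.
P(carbonatite | evidence) ≈ 0.005922 / 0.12199 ≈ 0.049
P(banded iron formation | evidence) ≈ 0.047376 / 0.12199 ≈ 0.388
P(kimberlite pipe | evidence) ≈ 0.064974 / 0.12199 ≈ 0.533
P(porphyry copper | evidence) ≈ 0.00372 / 0.12199 ≈ 0.030
The largest is 0.533, so kimberlite pipe is most probable.

kimberlite pipe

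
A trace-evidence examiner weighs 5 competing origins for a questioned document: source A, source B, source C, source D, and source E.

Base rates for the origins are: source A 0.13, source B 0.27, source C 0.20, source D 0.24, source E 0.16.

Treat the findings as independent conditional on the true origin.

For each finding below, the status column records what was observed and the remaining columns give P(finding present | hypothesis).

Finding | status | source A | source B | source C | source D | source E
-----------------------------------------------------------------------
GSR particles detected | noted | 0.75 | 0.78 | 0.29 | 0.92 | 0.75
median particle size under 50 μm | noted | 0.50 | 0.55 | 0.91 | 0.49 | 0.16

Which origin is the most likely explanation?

source B

For each hypothesis, the unnormalized posterior weight is prior × product of the finding likelihoods:
  source A: 0.13 × 0.75 × 0.50 = 0.04875
  source B: 0.27 × 0.78 × 0.55 = 0.11583
  source C: 0.20 × 0.29 × 0.91 = 0.05278
  source D: 0.24 × 0.92 × 0.49 = 0.10819
  source E: 0.16 × 0.75 × 0.16 = 0.0192
Marginal likelihood of the evidence = 0.34475.
P(source A | evidence) ≈ 0.04875 / 0.34475 ≈ 0.141
P(source B | evidence) ≈ 0.11583 / 0.34475 ≈ 0.336
P(source C | evidence) ≈ 0.05278 / 0.34475 ≈ 0.153
P(source D | evidence) ≈ 0.10819 / 0.34475 ≈ 0.314
P(source E | evidence) ≈ 0.0192 / 0.34475 ≈ 0.056
The largest is 0.336, so source B is most probable.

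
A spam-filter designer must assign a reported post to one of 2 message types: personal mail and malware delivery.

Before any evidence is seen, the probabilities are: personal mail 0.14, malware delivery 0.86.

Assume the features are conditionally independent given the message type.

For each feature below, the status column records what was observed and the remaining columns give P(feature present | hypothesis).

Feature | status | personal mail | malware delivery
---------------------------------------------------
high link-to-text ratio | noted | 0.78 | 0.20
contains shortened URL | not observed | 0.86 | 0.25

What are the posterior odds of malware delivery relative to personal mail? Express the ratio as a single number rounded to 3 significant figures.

Posterior odds equal prior odds times the likelihood ratio; only the two competing hypotheses matter (using 1 − P(present | H) for each absent feature).
  malware delivery: 0.86 × 0.20 × (1 − 0.25) = 0.129
  personal mail: 0.14 × 0.78 × (1 − 0.86) = 0.015288
Posterior odds = 0.129 / 0.015288 ≈ 8.44.

8.44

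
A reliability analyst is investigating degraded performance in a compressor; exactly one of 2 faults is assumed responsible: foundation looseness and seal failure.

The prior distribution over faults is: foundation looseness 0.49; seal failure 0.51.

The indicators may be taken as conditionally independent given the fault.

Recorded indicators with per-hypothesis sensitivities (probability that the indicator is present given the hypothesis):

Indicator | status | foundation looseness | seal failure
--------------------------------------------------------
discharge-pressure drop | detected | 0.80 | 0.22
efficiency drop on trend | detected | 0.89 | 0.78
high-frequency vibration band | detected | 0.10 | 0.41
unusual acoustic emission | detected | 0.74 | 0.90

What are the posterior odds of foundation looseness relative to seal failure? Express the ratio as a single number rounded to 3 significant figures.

Posterior odds equal prior odds times the likelihood ratio; only the two competing hypotheses matter.
  foundation looseness: 0.49 × 0.80 × 0.89 × 0.10 × 0.74 = 0.025817
  seal failure: 0.51 × 0.22 × 0.78 × 0.41 × 0.90 = 0.032293
Posterior odds = 0.025817 / 0.032293 ≈ 0.799.

0.799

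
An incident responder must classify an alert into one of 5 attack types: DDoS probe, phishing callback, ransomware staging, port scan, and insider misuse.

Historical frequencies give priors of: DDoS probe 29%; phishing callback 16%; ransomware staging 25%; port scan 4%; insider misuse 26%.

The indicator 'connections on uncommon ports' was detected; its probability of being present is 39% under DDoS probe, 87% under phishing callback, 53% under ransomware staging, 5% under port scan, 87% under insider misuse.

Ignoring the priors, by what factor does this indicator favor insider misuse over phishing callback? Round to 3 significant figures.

Likelihood of this indicator under each hypothesis:
  insider misuse: 0.87
  phishing callback: 0.87
Bayes factor = 0.87 / 0.87 ≈ 1.00

1.00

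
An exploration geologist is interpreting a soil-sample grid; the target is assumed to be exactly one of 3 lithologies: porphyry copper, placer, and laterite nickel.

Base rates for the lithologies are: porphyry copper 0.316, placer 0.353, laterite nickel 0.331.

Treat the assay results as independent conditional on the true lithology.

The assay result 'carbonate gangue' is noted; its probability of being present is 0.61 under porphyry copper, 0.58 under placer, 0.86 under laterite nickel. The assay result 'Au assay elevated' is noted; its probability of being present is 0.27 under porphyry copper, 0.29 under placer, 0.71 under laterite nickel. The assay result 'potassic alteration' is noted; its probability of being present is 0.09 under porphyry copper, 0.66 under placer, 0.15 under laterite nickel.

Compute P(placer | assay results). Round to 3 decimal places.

0.528

By Bayes' rule with conditional independence, the unnormalized weight for each hypothesis is prior × ∏ likelihoods:
  porphyry copper: 0.316 × 0.61 × 0.27 × 0.09 = 0.0046841
  placer: 0.353 × 0.58 × 0.29 × 0.66 = 0.039187
  laterite nickel: 0.331 × 0.86 × 0.71 × 0.15 = 0.030316
The unnormalized weights sum to 0.074188.
P(placer | evidence) = 0.039187 / 0.074188 ≈ 0.528.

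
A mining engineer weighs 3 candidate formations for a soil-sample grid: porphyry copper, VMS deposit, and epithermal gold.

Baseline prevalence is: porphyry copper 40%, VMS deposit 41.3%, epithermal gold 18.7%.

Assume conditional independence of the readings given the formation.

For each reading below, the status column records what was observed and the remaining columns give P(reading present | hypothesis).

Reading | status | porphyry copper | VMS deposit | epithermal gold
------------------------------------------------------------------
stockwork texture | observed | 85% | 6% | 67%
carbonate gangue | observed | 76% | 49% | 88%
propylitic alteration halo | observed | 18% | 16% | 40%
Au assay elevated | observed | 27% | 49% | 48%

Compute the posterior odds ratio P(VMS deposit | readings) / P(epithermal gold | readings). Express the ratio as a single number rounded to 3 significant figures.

0.0450

Unnormalized posterior weight (prior times the reading likelihoods) for each of the two hypotheses:
  VMS deposit: 0.413 × 0.06 × 0.49 × 0.16 × 0.49 = 0.00095195
  epithermal gold: 0.187 × 0.67 × 0.88 × 0.40 × 0.48 = 0.021169
Posterior odds = 0.00095195 / 0.021169 ≈ 0.0450.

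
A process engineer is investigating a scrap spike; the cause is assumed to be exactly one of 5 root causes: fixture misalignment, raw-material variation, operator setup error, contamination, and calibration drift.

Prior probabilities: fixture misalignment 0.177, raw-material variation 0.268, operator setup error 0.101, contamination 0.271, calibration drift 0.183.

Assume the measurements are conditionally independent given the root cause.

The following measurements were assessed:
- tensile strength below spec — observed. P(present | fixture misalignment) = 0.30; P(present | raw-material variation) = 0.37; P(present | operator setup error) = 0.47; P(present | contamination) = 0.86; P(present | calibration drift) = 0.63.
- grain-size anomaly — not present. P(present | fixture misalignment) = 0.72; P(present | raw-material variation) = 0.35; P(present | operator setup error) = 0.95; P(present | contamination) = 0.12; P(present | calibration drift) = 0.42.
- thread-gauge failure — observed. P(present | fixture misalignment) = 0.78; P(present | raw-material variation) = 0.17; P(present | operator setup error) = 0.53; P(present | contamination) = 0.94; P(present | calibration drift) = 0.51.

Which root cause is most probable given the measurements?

Multiply each prior by the joint likelihood of the measurement pattern (using 1 − P(present | H) for each absent measurement):
  fixture misalignment: 0.177 × 0.30 × (1 − 0.72) × 0.78 = 0.011597
  raw-material variation: 0.268 × 0.37 × (1 − 0.35) × 0.17 = 0.010957
  operator setup error: 0.101 × 0.47 × (1 − 0.95) × 0.53 = 0.001258
  contamination: 0.271 × 0.86 × (1 − 0.12) × 0.94 = 0.19279
  calibration drift: 0.183 × 0.63 × (1 − 0.42) × 0.51 = 0.034103
The unnormalized weights sum to 0.2507.
P(fixture misalignment | evidence) ≈ 0.011597 / 0.2507 ≈ 0.046
P(raw-material variation | evidence) ≈ 0.010957 / 0.2507 ≈ 0.044
P(operator setup error | evidence) ≈ 0.001258 / 0.2507 ≈ 0.005
P(contamination | evidence) ≈ 0.19279 / 0.2507 ≈ 0.769
P(calibration drift | evidence) ≈ 0.034103 / 0.2507 ≈ 0.136
The largest is 0.769, so contamination is most probable.

contamination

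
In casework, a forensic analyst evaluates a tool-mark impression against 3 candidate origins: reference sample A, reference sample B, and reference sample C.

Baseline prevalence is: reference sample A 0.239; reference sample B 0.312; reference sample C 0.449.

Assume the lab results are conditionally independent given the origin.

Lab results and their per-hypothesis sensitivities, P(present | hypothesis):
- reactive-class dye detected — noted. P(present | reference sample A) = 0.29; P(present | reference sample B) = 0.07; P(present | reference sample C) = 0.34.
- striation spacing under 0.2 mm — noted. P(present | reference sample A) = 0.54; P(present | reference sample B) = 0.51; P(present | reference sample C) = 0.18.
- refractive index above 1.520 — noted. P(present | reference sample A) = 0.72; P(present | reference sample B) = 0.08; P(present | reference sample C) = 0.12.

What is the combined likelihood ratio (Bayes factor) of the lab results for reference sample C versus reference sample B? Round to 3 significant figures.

The Bayes factor is the ratio of the joint likelihoods of the lab result pattern under the two hypotheses.
  reference sample C: 0.34 × 0.18 × 0.12 = 0.007344
  reference sample B: 0.07 × 0.51 × 0.08 = 0.002856
Bayes factor = 0.007344 / 0.002856 ≈ 2.57

2.57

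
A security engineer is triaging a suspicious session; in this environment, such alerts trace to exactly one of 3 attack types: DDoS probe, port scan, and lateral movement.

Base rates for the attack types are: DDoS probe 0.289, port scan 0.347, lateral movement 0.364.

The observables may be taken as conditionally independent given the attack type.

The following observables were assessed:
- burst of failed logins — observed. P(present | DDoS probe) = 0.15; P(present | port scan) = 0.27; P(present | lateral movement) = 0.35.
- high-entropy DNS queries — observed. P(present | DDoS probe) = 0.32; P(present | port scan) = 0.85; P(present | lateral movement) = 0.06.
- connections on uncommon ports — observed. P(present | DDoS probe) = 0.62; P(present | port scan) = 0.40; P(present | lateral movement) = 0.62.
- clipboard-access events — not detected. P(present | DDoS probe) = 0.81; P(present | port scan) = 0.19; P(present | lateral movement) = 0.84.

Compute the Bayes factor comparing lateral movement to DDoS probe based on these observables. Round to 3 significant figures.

0.368

The Bayes factor is the ratio of the joint likelihoods of the observable pattern under the two hypotheses (using 1 − P(present | H) for each absent observable).
  lateral movement: 0.35 × 0.06 × 0.62 × (1 − 0.84) = 0.0020832
  DDoS probe: 0.15 × 0.32 × 0.62 × (1 − 0.81) = 0.0056544
Bayes factor = 0.0020832 / 0.0056544 ≈ 0.368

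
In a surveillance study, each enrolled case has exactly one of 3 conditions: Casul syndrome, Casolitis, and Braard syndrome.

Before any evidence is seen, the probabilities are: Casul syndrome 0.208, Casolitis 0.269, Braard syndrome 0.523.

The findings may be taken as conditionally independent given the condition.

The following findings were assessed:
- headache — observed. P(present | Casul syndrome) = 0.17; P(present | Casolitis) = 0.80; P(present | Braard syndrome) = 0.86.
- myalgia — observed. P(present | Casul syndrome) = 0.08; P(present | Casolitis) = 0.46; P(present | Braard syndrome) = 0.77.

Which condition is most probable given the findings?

For each hypothesis, the unnormalized posterior weight is prior × product of the finding likelihoods:
  Casul syndrome: 0.208 × 0.17 × 0.08 = 0.0028288
  Casolitis: 0.269 × 0.80 × 0.46 = 0.098992
  Braard syndrome: 0.523 × 0.86 × 0.77 = 0.34633
Normalizing constant Z = 0.0028288 + 0.098992 + 0.34633 = 0.44815.
P(Casul syndrome | evidence) ≈ 0.0028288 / 0.44815 ≈ 0.006
P(Casolitis | evidence) ≈ 0.098992 / 0.44815 ≈ 0.221
P(Braard syndrome | evidence) ≈ 0.34633 / 0.44815 ≈ 0.773
The largest is 0.773, so Braard syndrome is most probable.

Braard syndrome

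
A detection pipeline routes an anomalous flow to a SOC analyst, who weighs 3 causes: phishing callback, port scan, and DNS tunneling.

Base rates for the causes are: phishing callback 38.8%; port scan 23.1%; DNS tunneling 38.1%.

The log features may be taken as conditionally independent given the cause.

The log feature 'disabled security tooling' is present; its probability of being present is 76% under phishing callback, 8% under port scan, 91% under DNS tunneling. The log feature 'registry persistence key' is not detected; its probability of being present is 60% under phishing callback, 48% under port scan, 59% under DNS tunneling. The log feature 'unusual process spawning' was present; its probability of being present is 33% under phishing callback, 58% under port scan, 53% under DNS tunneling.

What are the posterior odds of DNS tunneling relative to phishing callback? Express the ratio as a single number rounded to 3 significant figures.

The normalizing constant cancels in an odds ratio, so compute prior × likelihood for the two hypotheses only (using 1 − P(present | H) for each absent log feature):
  DNS tunneling: 0.381 × 0.91 × (1 − 0.59) × 0.53 = 0.07534
  phishing callback: 0.388 × 0.76 × (1 − 0.60) × 0.33 = 0.038924
Posterior odds = 0.07534 / 0.038924 ≈ 1.94.

1.94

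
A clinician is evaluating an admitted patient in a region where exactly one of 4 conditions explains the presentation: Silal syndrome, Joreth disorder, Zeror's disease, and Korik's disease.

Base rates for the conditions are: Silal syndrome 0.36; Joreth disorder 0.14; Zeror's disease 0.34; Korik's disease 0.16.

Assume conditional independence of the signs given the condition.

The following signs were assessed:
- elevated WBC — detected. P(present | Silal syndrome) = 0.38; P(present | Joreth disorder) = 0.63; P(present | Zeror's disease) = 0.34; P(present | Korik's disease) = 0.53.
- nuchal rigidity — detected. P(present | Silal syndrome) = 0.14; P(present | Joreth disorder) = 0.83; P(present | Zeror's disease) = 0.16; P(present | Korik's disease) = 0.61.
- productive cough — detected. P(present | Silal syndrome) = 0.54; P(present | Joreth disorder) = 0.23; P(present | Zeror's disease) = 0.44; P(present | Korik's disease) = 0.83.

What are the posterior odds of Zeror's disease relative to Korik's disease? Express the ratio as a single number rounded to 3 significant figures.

Unnormalized posterior weight (prior times the sign likelihoods) for each of the two hypotheses:
  Zeror's disease: 0.34 × 0.34 × 0.16 × 0.44 = 0.0081382
  Korik's disease: 0.16 × 0.53 × 0.61 × 0.83 = 0.042934
Posterior odds = 0.0081382 / 0.042934 ≈ 0.190.

0.190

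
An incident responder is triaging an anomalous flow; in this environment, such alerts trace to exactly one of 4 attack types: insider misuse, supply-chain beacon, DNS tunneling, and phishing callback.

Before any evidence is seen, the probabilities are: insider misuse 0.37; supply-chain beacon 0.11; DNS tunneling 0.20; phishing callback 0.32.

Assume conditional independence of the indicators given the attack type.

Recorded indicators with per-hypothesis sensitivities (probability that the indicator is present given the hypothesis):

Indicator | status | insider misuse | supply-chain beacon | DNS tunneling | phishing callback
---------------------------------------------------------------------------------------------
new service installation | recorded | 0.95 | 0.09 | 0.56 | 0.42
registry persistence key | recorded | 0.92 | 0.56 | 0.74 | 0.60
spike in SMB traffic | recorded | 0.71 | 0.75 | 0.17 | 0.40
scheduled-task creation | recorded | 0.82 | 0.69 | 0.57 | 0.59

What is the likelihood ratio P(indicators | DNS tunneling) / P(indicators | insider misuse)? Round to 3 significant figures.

The Bayes factor is the ratio of the joint likelihoods of the indicator pattern under the two hypotheses.
  DNS tunneling: 0.56 × 0.74 × 0.17 × 0.57 = 0.040155
  insider misuse: 0.95 × 0.92 × 0.71 × 0.82 = 0.50884
Bayes factor = 0.040155 / 0.50884 ≈ 0.0789

0.0789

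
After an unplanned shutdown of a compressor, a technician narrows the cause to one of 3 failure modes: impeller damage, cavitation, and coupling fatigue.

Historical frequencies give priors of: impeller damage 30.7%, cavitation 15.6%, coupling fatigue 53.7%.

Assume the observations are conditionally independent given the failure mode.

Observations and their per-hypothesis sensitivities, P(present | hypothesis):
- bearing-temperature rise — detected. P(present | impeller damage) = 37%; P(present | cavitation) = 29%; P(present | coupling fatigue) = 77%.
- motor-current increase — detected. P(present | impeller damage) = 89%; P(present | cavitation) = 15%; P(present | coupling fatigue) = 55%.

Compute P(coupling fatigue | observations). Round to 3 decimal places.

0.678

Multiply each prior by the joint likelihood of the evidence pattern:
  impeller damage: 0.307 × 0.37 × 0.89 = 0.1011
  cavitation: 0.156 × 0.29 × 0.15 = 0.006786
  coupling fatigue: 0.537 × 0.77 × 0.55 = 0.22742
Marginal likelihood of the evidence = 0.3353.
P(coupling fatigue | evidence) = 0.22742 / 0.3353 ≈ 0.678.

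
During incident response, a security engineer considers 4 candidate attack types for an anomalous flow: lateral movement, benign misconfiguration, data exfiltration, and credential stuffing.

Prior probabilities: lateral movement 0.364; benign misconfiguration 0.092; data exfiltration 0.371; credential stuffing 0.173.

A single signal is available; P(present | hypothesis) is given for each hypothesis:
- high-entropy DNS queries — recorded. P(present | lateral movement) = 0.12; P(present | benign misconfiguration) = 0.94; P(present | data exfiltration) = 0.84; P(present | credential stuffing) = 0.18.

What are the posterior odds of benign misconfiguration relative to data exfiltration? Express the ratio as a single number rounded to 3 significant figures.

The normalizing constant cancels in an odds ratio, so compute prior × likelihood for the two hypotheses only:
  benign misconfiguration: 0.092 × 0.94 = 0.08648
  data exfiltration: 0.371 × 0.84 = 0.31164
Posterior odds = 0.08648 / 0.31164 ≈ 0.277.

0.277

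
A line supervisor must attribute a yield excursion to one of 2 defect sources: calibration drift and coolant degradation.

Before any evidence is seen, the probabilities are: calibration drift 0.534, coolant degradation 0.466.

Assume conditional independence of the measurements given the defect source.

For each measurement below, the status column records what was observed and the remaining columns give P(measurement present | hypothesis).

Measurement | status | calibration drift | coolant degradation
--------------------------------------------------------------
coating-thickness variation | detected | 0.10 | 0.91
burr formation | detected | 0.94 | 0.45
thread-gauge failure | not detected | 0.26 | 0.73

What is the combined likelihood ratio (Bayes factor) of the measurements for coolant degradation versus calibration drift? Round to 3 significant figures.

1.59

The Bayes factor is the ratio of the joint likelihoods of the measurement pattern under the two hypotheses (using 1 − P(present | H) for each absent measurement).
  coolant degradation: 0.91 × 0.45 × (1 − 0.73) = 0.11057
  calibration drift: 0.10 × 0.94 × (1 − 0.26) = 0.06956
Bayes factor = 0.11057 / 0.06956 ≈ 1.59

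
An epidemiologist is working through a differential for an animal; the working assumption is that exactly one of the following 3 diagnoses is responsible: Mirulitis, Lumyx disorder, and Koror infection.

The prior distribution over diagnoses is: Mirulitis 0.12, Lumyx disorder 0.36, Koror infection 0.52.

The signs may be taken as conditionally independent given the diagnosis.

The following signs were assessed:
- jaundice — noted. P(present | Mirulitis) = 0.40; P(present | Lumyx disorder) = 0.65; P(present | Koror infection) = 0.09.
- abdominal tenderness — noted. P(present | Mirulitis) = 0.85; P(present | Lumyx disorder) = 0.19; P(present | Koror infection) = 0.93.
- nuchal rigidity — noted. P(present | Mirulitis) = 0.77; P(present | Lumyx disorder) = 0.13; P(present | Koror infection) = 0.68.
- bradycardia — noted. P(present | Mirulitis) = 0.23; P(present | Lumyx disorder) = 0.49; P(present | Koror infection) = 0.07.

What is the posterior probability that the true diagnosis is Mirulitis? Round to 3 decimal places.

Multiply each prior by the joint likelihood of the sign pattern:
  Mirulitis: 0.12 × 0.40 × 0.85 × 0.77 × 0.23 = 0.0072257
  Lumyx disorder: 0.36 × 0.65 × 0.19 × 0.13 × 0.49 = 0.0028321
  Koror infection: 0.52 × 0.09 × 0.93 × 0.68 × 0.07 = 0.0020717
Marginal likelihood of the evidence = 0.01213.
P(Mirulitis | evidence) = 0.0072257 / 0.01213 ≈ 0.596.

0.596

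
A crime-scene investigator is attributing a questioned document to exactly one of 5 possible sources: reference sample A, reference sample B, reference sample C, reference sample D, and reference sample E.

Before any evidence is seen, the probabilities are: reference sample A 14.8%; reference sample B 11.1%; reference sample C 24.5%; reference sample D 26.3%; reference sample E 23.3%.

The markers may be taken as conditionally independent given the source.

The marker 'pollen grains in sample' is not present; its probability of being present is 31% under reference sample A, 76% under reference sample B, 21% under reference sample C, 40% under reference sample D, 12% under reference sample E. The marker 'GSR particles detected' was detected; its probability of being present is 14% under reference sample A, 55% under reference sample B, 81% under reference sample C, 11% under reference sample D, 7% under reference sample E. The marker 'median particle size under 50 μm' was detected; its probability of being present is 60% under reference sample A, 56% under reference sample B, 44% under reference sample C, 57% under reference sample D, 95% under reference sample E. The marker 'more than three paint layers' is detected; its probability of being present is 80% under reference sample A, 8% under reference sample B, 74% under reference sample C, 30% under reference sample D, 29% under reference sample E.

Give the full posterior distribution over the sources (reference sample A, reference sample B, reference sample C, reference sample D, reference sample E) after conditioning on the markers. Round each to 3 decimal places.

0.105, 0.010, 0.779, 0.045, 0.060

For each hypothesis, the unnormalized posterior weight is prior × product of the marker likelihoods (using 1 − P(present | H) for each absent marker):
  reference sample A: 0.148 × (1 − 0.31) × 0.14 × 0.60 × 0.80 = 0.0068625
  reference sample B: 0.111 × (1 − 0.76) × 0.55 × 0.56 × 0.08 = 0.00065641
  reference sample C: 0.245 × (1 − 0.21) × 0.81 × 0.44 × 0.74 = 0.051046
  reference sample D: 0.263 × (1 − 0.40) × 0.11 × 0.57 × 0.30 = 0.0029682
  reference sample E: 0.233 × (1 − 0.12) × 0.07 × 0.95 × 0.29 = 0.0039542
Marginal likelihood of the evidence = 0.065487.
P(reference sample A | evidence) = 0.0068625 / 0.065487 ≈ 0.105
P(reference sample B | evidence) = 0.00065641 / 0.065487 ≈ 0.010
P(reference sample C | evidence) = 0.051046 / 0.065487 ≈ 0.779
P(reference sample D | evidence) = 0.0029682 / 0.065487 ≈ 0.045
P(reference sample E | evidence) = 0.0039542 / 0.065487 ≈ 0.060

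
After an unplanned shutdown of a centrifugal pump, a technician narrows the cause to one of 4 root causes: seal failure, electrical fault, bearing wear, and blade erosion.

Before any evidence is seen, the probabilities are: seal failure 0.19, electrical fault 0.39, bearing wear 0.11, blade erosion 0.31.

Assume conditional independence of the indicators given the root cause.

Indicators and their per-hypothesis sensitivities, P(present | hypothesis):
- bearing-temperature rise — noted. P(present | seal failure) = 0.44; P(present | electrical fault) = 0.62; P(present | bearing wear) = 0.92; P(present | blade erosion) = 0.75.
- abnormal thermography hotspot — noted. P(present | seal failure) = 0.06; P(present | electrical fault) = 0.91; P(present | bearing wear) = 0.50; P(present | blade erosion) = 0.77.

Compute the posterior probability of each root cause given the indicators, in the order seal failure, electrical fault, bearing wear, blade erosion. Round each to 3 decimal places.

0.011, 0.484, 0.111, 0.394

For each hypothesis, the unnormalized posterior weight is prior × product of the indicator likelihoods:
  seal failure: 0.19 × 0.44 × 0.06 = 0.005016
  electrical fault: 0.39 × 0.62 × 0.91 = 0.22004
  bearing wear: 0.11 × 0.92 × 0.50 = 0.0506
  blade erosion: 0.31 × 0.75 × 0.77 = 0.17902
Marginal likelihood of the evidence = 0.45468.
P(seal failure | evidence) = 0.005016 / 0.45468 ≈ 0.011
P(electrical fault | evidence) = 0.22004 / 0.45468 ≈ 0.484
P(bearing wear | evidence) = 0.0506 / 0.45468 ≈ 0.111
P(blade erosion | evidence) = 0.17902 / 0.45468 ≈ 0.394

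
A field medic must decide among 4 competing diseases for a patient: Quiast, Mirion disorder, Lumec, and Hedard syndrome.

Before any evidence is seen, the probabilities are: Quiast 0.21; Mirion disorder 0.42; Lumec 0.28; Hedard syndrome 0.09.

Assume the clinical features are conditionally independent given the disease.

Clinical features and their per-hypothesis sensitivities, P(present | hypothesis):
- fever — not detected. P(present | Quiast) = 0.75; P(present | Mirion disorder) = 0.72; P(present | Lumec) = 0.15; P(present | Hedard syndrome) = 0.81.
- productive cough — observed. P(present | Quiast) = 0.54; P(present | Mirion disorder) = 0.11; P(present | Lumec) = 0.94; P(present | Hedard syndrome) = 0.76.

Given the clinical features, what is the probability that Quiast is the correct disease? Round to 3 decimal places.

0.102

For each hypothesis, the unnormalized posterior weight is prior × product of the clinical feature likelihoods (using 1 − P(present | H) for each absent clinical feature):
  Quiast: 0.21 × (1 − 0.75) × 0.54 = 0.02835
  Mirion disorder: 0.42 × (1 − 0.72) × 0.11 = 0.012936
  Lumec: 0.28 × (1 − 0.15) × 0.94 = 0.22372
  Hedard syndrome: 0.09 × (1 − 0.81) × 0.76 = 0.012996
The unnormalized weights sum to 0.278.
P(Quiast | evidence) = 0.02835 / 0.278 ≈ 0.102.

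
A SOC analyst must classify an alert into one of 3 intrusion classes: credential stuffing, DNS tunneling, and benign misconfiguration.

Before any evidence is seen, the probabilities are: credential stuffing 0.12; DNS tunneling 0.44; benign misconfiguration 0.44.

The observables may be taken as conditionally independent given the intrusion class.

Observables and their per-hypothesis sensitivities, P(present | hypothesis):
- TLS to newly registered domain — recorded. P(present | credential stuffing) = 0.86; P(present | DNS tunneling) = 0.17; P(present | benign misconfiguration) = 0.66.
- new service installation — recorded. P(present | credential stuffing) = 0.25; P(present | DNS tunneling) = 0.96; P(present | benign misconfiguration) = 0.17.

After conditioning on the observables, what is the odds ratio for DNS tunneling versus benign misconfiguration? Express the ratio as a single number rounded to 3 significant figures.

The normalizing constant cancels in an odds ratio, so compute prior × likelihood for the two hypotheses only:
  DNS tunneling: 0.44 × 0.17 × 0.96 = 0.071808
  benign misconfiguration: 0.44 × 0.66 × 0.17 = 0.049368
Odds(DNS tunneling : benign misconfiguration) = 0.071808 / 0.049368 ≈ 1.45.

1.45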